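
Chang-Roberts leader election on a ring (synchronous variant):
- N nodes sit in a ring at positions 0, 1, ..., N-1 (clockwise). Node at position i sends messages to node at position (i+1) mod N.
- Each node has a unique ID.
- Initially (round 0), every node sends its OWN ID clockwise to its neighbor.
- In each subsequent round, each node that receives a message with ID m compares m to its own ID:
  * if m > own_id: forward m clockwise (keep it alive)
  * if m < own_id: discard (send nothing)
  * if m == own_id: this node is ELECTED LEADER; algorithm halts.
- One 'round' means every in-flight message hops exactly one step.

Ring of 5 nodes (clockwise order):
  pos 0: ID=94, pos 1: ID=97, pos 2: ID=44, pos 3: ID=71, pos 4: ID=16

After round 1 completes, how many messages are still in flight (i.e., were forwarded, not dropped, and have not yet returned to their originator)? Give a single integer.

Answer: 2

Derivation:
Round 1: pos1(id97) recv 94: drop; pos2(id44) recv 97: fwd; pos3(id71) recv 44: drop; pos4(id16) recv 71: fwd; pos0(id94) recv 16: drop
After round 1: 2 messages still in flight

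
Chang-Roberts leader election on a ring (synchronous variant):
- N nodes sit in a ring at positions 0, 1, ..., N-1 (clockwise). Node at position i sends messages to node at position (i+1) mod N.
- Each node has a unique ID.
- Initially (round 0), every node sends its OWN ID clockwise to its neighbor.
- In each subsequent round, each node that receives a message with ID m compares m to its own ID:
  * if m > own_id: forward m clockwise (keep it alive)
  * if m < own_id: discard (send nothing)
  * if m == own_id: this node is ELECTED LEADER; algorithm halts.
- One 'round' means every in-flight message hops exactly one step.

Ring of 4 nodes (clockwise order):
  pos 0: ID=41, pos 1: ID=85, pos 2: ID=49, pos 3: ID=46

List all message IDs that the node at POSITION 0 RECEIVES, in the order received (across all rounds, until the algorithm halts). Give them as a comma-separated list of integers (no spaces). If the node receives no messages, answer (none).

Round 1: pos1(id85) recv 41: drop; pos2(id49) recv 85: fwd; pos3(id46) recv 49: fwd; pos0(id41) recv 46: fwd
Round 2: pos3(id46) recv 85: fwd; pos0(id41) recv 49: fwd; pos1(id85) recv 46: drop
Round 3: pos0(id41) recv 85: fwd; pos1(id85) recv 49: drop
Round 4: pos1(id85) recv 85: ELECTED

Answer: 46,49,85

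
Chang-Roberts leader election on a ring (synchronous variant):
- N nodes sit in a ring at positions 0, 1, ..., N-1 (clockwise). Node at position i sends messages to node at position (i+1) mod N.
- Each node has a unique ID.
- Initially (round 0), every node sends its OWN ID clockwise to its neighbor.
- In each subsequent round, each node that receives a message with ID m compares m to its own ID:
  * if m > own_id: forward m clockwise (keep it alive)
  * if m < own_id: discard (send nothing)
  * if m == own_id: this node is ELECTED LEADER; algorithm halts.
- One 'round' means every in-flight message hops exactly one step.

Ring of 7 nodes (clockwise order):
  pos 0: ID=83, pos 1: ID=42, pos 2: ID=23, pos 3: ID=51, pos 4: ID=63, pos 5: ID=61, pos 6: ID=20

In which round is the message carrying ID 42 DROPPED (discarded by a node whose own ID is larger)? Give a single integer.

Answer: 2

Derivation:
Round 1: pos1(id42) recv 83: fwd; pos2(id23) recv 42: fwd; pos3(id51) recv 23: drop; pos4(id63) recv 51: drop; pos5(id61) recv 63: fwd; pos6(id20) recv 61: fwd; pos0(id83) recv 20: drop
Round 2: pos2(id23) recv 83: fwd; pos3(id51) recv 42: drop; pos6(id20) recv 63: fwd; pos0(id83) recv 61: drop
Round 3: pos3(id51) recv 83: fwd; pos0(id83) recv 63: drop
Round 4: pos4(id63) recv 83: fwd
Round 5: pos5(id61) recv 83: fwd
Round 6: pos6(id20) recv 83: fwd
Round 7: pos0(id83) recv 83: ELECTED
Message ID 42 originates at pos 1; dropped at pos 3 in round 2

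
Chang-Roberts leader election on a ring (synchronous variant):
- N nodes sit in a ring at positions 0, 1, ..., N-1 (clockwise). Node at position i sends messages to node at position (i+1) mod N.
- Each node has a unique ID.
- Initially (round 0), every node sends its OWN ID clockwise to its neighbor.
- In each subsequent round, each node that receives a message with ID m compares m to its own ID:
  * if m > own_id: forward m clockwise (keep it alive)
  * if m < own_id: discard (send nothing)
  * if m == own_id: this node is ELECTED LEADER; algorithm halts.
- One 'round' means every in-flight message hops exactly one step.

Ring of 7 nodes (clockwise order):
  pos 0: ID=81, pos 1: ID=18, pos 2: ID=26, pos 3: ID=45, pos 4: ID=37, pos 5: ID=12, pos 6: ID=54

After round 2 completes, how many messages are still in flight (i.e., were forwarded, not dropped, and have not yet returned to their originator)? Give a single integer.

Answer: 2

Derivation:
Round 1: pos1(id18) recv 81: fwd; pos2(id26) recv 18: drop; pos3(id45) recv 26: drop; pos4(id37) recv 45: fwd; pos5(id12) recv 37: fwd; pos6(id54) recv 12: drop; pos0(id81) recv 54: drop
Round 2: pos2(id26) recv 81: fwd; pos5(id12) recv 45: fwd; pos6(id54) recv 37: drop
After round 2: 2 messages still in flight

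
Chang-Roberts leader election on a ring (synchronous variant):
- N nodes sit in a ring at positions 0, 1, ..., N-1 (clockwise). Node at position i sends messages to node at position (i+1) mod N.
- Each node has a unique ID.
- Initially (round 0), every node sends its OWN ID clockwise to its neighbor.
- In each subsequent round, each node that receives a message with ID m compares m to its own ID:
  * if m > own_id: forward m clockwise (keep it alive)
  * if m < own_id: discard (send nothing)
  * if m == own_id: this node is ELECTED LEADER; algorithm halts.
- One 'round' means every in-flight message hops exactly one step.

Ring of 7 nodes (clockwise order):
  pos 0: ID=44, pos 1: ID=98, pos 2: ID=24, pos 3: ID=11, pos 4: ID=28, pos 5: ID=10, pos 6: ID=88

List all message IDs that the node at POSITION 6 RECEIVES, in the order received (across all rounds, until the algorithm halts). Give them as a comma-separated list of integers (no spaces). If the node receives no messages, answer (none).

Round 1: pos1(id98) recv 44: drop; pos2(id24) recv 98: fwd; pos3(id11) recv 24: fwd; pos4(id28) recv 11: drop; pos5(id10) recv 28: fwd; pos6(id88) recv 10: drop; pos0(id44) recv 88: fwd
Round 2: pos3(id11) recv 98: fwd; pos4(id28) recv 24: drop; pos6(id88) recv 28: drop; pos1(id98) recv 88: drop
Round 3: pos4(id28) recv 98: fwd
Round 4: pos5(id10) recv 98: fwd
Round 5: pos6(id88) recv 98: fwd
Round 6: pos0(id44) recv 98: fwd
Round 7: pos1(id98) recv 98: ELECTED

Answer: 10,28,98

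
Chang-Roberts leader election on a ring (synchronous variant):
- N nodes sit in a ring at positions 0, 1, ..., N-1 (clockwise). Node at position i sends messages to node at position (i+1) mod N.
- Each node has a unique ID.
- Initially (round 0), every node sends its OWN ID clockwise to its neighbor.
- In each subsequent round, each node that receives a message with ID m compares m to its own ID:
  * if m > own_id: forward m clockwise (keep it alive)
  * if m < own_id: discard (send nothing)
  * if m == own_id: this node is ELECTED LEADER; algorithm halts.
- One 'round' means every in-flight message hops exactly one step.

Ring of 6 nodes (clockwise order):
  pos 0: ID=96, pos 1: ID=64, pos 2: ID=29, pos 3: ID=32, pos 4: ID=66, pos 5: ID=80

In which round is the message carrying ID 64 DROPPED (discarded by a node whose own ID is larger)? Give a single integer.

Round 1: pos1(id64) recv 96: fwd; pos2(id29) recv 64: fwd; pos3(id32) recv 29: drop; pos4(id66) recv 32: drop; pos5(id80) recv 66: drop; pos0(id96) recv 80: drop
Round 2: pos2(id29) recv 96: fwd; pos3(id32) recv 64: fwd
Round 3: pos3(id32) recv 96: fwd; pos4(id66) recv 64: drop
Round 4: pos4(id66) recv 96: fwd
Round 5: pos5(id80) recv 96: fwd
Round 6: pos0(id96) recv 96: ELECTED
Message ID 64 originates at pos 1; dropped at pos 4 in round 3

Answer: 3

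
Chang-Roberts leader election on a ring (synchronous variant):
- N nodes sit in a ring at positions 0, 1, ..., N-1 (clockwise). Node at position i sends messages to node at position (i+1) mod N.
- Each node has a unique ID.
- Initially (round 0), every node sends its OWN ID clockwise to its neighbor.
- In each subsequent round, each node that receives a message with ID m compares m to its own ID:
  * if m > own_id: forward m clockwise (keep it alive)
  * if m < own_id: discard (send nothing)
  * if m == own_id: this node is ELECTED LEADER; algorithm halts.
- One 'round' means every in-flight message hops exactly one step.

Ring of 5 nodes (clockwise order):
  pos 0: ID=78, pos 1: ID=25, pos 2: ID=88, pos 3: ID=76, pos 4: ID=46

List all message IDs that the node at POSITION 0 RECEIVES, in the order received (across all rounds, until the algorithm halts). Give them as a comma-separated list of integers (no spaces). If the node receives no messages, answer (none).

Answer: 46,76,88

Derivation:
Round 1: pos1(id25) recv 78: fwd; pos2(id88) recv 25: drop; pos3(id76) recv 88: fwd; pos4(id46) recv 76: fwd; pos0(id78) recv 46: drop
Round 2: pos2(id88) recv 78: drop; pos4(id46) recv 88: fwd; pos0(id78) recv 76: drop
Round 3: pos0(id78) recv 88: fwd
Round 4: pos1(id25) recv 88: fwd
Round 5: pos2(id88) recv 88: ELECTED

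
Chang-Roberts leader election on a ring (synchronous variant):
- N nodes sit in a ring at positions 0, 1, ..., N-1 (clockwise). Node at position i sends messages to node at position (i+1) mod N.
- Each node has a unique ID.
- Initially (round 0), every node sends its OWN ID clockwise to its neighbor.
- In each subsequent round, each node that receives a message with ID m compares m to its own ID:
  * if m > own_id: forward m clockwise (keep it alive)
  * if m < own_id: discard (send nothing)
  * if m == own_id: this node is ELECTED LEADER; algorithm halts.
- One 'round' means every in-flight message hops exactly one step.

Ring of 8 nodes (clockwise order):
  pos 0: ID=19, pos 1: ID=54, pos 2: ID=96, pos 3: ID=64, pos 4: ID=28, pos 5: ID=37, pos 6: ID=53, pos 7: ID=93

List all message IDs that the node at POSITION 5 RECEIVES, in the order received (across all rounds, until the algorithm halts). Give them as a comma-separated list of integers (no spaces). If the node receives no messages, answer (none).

Round 1: pos1(id54) recv 19: drop; pos2(id96) recv 54: drop; pos3(id64) recv 96: fwd; pos4(id28) recv 64: fwd; pos5(id37) recv 28: drop; pos6(id53) recv 37: drop; pos7(id93) recv 53: drop; pos0(id19) recv 93: fwd
Round 2: pos4(id28) recv 96: fwd; pos5(id37) recv 64: fwd; pos1(id54) recv 93: fwd
Round 3: pos5(id37) recv 96: fwd; pos6(id53) recv 64: fwd; pos2(id96) recv 93: drop
Round 4: pos6(id53) recv 96: fwd; pos7(id93) recv 64: drop
Round 5: pos7(id93) recv 96: fwd
Round 6: pos0(id19) recv 96: fwd
Round 7: pos1(id54) recv 96: fwd
Round 8: pos2(id96) recv 96: ELECTED

Answer: 28,64,96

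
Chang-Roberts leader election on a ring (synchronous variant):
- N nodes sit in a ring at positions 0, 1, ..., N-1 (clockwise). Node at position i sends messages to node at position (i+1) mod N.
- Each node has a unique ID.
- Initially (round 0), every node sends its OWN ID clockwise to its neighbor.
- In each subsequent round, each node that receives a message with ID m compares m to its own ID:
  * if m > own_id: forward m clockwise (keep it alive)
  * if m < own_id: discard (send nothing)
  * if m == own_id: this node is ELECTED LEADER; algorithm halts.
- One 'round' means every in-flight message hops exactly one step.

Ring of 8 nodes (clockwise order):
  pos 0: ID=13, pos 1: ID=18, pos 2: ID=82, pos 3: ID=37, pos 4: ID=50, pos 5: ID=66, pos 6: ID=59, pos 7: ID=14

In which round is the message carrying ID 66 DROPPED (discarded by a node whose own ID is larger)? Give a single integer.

Answer: 5

Derivation:
Round 1: pos1(id18) recv 13: drop; pos2(id82) recv 18: drop; pos3(id37) recv 82: fwd; pos4(id50) recv 37: drop; pos5(id66) recv 50: drop; pos6(id59) recv 66: fwd; pos7(id14) recv 59: fwd; pos0(id13) recv 14: fwd
Round 2: pos4(id50) recv 82: fwd; pos7(id14) recv 66: fwd; pos0(id13) recv 59: fwd; pos1(id18) recv 14: drop
Round 3: pos5(id66) recv 82: fwd; pos0(id13) recv 66: fwd; pos1(id18) recv 59: fwd
Round 4: pos6(id59) recv 82: fwd; pos1(id18) recv 66: fwd; pos2(id82) recv 59: drop
Round 5: pos7(id14) recv 82: fwd; pos2(id82) recv 66: drop
Round 6: pos0(id13) recv 82: fwd
Round 7: pos1(id18) recv 82: fwd
Round 8: pos2(id82) recv 82: ELECTED
Message ID 66 originates at pos 5; dropped at pos 2 in round 5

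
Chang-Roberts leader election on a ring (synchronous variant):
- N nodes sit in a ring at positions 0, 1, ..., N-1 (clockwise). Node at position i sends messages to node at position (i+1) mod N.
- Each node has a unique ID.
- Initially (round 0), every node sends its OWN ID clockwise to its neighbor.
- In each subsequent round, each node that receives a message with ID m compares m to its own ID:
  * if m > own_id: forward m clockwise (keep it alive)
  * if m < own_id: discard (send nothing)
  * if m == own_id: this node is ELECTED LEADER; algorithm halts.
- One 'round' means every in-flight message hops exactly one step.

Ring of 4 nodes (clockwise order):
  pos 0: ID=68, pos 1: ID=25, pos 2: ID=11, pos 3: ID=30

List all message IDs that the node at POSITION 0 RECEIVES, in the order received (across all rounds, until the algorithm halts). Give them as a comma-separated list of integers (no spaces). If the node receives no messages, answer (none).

Round 1: pos1(id25) recv 68: fwd; pos2(id11) recv 25: fwd; pos3(id30) recv 11: drop; pos0(id68) recv 30: drop
Round 2: pos2(id11) recv 68: fwd; pos3(id30) recv 25: drop
Round 3: pos3(id30) recv 68: fwd
Round 4: pos0(id68) recv 68: ELECTED

Answer: 30,68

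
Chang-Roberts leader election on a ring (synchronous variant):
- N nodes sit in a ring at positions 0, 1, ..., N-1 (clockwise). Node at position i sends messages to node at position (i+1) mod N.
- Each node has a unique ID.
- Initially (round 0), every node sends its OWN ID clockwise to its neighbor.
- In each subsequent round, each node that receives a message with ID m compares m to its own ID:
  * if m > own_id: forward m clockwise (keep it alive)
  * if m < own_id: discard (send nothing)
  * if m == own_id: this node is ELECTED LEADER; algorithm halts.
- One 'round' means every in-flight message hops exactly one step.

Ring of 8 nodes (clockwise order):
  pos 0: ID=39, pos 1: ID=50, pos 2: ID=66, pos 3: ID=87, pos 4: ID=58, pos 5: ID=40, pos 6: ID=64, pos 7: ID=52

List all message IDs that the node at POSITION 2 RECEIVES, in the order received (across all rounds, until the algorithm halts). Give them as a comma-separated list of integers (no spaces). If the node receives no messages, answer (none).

Answer: 50,52,64,87

Derivation:
Round 1: pos1(id50) recv 39: drop; pos2(id66) recv 50: drop; pos3(id87) recv 66: drop; pos4(id58) recv 87: fwd; pos5(id40) recv 58: fwd; pos6(id64) recv 40: drop; pos7(id52) recv 64: fwd; pos0(id39) recv 52: fwd
Round 2: pos5(id40) recv 87: fwd; pos6(id64) recv 58: drop; pos0(id39) recv 64: fwd; pos1(id50) recv 52: fwd
Round 3: pos6(id64) recv 87: fwd; pos1(id50) recv 64: fwd; pos2(id66) recv 52: drop
Round 4: pos7(id52) recv 87: fwd; pos2(id66) recv 64: drop
Round 5: pos0(id39) recv 87: fwd
Round 6: pos1(id50) recv 87: fwd
Round 7: pos2(id66) recv 87: fwd
Round 8: pos3(id87) recv 87: ELECTED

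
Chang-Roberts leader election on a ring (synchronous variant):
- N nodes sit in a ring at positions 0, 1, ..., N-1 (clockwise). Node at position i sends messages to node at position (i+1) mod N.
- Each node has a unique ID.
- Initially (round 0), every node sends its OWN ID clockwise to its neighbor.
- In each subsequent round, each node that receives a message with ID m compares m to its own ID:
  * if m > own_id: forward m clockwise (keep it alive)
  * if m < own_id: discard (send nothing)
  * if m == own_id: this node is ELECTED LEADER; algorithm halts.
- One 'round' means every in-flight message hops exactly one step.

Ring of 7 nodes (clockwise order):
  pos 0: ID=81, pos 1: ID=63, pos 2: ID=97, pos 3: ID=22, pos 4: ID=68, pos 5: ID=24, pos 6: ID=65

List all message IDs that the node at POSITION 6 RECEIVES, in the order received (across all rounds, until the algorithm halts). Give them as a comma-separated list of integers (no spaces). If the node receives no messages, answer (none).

Round 1: pos1(id63) recv 81: fwd; pos2(id97) recv 63: drop; pos3(id22) recv 97: fwd; pos4(id68) recv 22: drop; pos5(id24) recv 68: fwd; pos6(id65) recv 24: drop; pos0(id81) recv 65: drop
Round 2: pos2(id97) recv 81: drop; pos4(id68) recv 97: fwd; pos6(id65) recv 68: fwd
Round 3: pos5(id24) recv 97: fwd; pos0(id81) recv 68: drop
Round 4: pos6(id65) recv 97: fwd
Round 5: pos0(id81) recv 97: fwd
Round 6: pos1(id63) recv 97: fwd
Round 7: pos2(id97) recv 97: ELECTED

Answer: 24,68,97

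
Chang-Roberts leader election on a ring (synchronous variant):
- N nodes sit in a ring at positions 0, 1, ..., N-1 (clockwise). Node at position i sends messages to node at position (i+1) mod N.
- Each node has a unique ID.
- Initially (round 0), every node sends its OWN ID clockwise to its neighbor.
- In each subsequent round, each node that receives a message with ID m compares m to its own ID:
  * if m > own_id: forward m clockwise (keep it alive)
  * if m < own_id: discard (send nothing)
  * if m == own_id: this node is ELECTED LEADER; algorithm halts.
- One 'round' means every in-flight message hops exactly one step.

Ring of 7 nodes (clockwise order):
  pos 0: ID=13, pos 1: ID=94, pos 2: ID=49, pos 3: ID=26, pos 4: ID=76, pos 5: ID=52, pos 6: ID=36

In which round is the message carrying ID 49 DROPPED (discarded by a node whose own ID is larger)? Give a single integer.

Answer: 2

Derivation:
Round 1: pos1(id94) recv 13: drop; pos2(id49) recv 94: fwd; pos3(id26) recv 49: fwd; pos4(id76) recv 26: drop; pos5(id52) recv 76: fwd; pos6(id36) recv 52: fwd; pos0(id13) recv 36: fwd
Round 2: pos3(id26) recv 94: fwd; pos4(id76) recv 49: drop; pos6(id36) recv 76: fwd; pos0(id13) recv 52: fwd; pos1(id94) recv 36: drop
Round 3: pos4(id76) recv 94: fwd; pos0(id13) recv 76: fwd; pos1(id94) recv 52: drop
Round 4: pos5(id52) recv 94: fwd; pos1(id94) recv 76: drop
Round 5: pos6(id36) recv 94: fwd
Round 6: pos0(id13) recv 94: fwd
Round 7: pos1(id94) recv 94: ELECTED
Message ID 49 originates at pos 2; dropped at pos 4 in round 2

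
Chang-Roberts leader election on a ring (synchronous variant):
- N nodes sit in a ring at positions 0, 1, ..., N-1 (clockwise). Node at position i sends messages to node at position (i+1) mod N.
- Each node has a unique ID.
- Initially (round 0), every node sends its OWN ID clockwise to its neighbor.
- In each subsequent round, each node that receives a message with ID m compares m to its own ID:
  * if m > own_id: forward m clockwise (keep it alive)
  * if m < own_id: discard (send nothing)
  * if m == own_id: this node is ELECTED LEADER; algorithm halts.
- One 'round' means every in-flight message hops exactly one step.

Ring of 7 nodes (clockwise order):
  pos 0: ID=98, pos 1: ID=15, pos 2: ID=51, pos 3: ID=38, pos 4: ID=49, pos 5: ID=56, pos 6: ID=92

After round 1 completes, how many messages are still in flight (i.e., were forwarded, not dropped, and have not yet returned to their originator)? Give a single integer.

Round 1: pos1(id15) recv 98: fwd; pos2(id51) recv 15: drop; pos3(id38) recv 51: fwd; pos4(id49) recv 38: drop; pos5(id56) recv 49: drop; pos6(id92) recv 56: drop; pos0(id98) recv 92: drop
After round 1: 2 messages still in flight

Answer: 2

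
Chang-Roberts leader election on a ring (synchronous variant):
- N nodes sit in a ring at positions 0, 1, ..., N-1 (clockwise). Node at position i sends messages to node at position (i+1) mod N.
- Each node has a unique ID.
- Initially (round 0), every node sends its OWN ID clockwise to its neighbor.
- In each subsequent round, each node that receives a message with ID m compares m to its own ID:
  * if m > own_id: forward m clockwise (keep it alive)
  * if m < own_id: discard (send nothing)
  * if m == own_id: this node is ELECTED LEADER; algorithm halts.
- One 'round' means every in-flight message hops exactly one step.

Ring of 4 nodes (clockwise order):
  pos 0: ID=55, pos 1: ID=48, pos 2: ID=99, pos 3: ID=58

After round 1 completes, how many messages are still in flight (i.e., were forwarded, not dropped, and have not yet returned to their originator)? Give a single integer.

Round 1: pos1(id48) recv 55: fwd; pos2(id99) recv 48: drop; pos3(id58) recv 99: fwd; pos0(id55) recv 58: fwd
After round 1: 3 messages still in flight

Answer: 3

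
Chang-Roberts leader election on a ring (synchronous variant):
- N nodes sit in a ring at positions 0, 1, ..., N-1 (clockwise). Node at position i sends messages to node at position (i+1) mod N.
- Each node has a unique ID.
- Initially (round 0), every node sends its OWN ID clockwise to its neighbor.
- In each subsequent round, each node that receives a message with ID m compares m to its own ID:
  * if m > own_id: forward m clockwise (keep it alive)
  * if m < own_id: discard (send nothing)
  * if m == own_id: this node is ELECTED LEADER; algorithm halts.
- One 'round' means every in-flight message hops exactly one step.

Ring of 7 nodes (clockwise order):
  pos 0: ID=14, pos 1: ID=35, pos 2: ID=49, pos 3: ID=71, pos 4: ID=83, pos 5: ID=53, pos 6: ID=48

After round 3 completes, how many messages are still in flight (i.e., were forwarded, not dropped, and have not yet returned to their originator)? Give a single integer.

Round 1: pos1(id35) recv 14: drop; pos2(id49) recv 35: drop; pos3(id71) recv 49: drop; pos4(id83) recv 71: drop; pos5(id53) recv 83: fwd; pos6(id48) recv 53: fwd; pos0(id14) recv 48: fwd
Round 2: pos6(id48) recv 83: fwd; pos0(id14) recv 53: fwd; pos1(id35) recv 48: fwd
Round 3: pos0(id14) recv 83: fwd; pos1(id35) recv 53: fwd; pos2(id49) recv 48: drop
After round 3: 2 messages still in flight

Answer: 2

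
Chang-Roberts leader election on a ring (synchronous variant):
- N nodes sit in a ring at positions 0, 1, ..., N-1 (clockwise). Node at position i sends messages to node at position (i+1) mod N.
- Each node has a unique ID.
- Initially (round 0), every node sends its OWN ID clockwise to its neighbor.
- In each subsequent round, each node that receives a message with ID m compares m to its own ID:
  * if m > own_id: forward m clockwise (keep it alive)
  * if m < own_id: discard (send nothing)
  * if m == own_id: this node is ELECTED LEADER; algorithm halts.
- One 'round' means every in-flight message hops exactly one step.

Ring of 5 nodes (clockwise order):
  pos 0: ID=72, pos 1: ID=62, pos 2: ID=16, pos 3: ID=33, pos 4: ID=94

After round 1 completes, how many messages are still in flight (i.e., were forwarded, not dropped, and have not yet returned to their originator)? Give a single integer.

Round 1: pos1(id62) recv 72: fwd; pos2(id16) recv 62: fwd; pos3(id33) recv 16: drop; pos4(id94) recv 33: drop; pos0(id72) recv 94: fwd
After round 1: 3 messages still in flight

Answer: 3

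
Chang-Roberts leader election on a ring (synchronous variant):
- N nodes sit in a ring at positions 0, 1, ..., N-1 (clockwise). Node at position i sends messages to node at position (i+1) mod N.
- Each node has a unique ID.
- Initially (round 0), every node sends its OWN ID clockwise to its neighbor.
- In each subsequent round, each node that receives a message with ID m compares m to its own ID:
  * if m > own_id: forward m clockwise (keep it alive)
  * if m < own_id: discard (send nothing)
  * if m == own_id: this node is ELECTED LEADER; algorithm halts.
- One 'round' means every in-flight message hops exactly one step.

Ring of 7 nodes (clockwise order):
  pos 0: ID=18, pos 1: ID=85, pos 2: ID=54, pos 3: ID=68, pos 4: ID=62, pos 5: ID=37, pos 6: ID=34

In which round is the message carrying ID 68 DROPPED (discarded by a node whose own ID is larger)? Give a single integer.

Round 1: pos1(id85) recv 18: drop; pos2(id54) recv 85: fwd; pos3(id68) recv 54: drop; pos4(id62) recv 68: fwd; pos5(id37) recv 62: fwd; pos6(id34) recv 37: fwd; pos0(id18) recv 34: fwd
Round 2: pos3(id68) recv 85: fwd; pos5(id37) recv 68: fwd; pos6(id34) recv 62: fwd; pos0(id18) recv 37: fwd; pos1(id85) recv 34: drop
Round 3: pos4(id62) recv 85: fwd; pos6(id34) recv 68: fwd; pos0(id18) recv 62: fwd; pos1(id85) recv 37: drop
Round 4: pos5(id37) recv 85: fwd; pos0(id18) recv 68: fwd; pos1(id85) recv 62: drop
Round 5: pos6(id34) recv 85: fwd; pos1(id85) recv 68: drop
Round 6: pos0(id18) recv 85: fwd
Round 7: pos1(id85) recv 85: ELECTED
Message ID 68 originates at pos 3; dropped at pos 1 in round 5

Answer: 5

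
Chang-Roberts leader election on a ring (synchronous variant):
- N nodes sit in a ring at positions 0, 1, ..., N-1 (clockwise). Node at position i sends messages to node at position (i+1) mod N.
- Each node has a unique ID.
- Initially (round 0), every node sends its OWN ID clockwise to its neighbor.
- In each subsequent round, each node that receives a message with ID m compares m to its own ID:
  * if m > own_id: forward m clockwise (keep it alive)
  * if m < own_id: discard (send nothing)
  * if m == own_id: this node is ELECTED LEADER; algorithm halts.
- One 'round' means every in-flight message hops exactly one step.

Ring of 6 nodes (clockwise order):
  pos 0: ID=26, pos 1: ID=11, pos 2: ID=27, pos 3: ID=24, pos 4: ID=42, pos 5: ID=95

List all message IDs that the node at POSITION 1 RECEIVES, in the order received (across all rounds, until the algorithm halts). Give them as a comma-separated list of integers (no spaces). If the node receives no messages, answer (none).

Answer: 26,95

Derivation:
Round 1: pos1(id11) recv 26: fwd; pos2(id27) recv 11: drop; pos3(id24) recv 27: fwd; pos4(id42) recv 24: drop; pos5(id95) recv 42: drop; pos0(id26) recv 95: fwd
Round 2: pos2(id27) recv 26: drop; pos4(id42) recv 27: drop; pos1(id11) recv 95: fwd
Round 3: pos2(id27) recv 95: fwd
Round 4: pos3(id24) recv 95: fwd
Round 5: pos4(id42) recv 95: fwd
Round 6: pos5(id95) recv 95: ELECTED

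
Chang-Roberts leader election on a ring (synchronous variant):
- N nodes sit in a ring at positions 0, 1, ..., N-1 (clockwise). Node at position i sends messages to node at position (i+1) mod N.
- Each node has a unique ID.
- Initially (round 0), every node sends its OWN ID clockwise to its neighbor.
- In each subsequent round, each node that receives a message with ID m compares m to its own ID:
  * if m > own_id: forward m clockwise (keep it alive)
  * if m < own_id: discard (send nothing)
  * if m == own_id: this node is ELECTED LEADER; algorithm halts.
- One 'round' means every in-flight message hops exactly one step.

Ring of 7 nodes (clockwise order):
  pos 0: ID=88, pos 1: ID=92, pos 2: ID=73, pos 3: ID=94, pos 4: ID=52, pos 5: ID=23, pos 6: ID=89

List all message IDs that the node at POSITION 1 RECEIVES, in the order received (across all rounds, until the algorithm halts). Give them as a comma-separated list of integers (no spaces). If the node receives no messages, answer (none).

Round 1: pos1(id92) recv 88: drop; pos2(id73) recv 92: fwd; pos3(id94) recv 73: drop; pos4(id52) recv 94: fwd; pos5(id23) recv 52: fwd; pos6(id89) recv 23: drop; pos0(id88) recv 89: fwd
Round 2: pos3(id94) recv 92: drop; pos5(id23) recv 94: fwd; pos6(id89) recv 52: drop; pos1(id92) recv 89: drop
Round 3: pos6(id89) recv 94: fwd
Round 4: pos0(id88) recv 94: fwd
Round 5: pos1(id92) recv 94: fwd
Round 6: pos2(id73) recv 94: fwd
Round 7: pos3(id94) recv 94: ELECTED

Answer: 88,89,94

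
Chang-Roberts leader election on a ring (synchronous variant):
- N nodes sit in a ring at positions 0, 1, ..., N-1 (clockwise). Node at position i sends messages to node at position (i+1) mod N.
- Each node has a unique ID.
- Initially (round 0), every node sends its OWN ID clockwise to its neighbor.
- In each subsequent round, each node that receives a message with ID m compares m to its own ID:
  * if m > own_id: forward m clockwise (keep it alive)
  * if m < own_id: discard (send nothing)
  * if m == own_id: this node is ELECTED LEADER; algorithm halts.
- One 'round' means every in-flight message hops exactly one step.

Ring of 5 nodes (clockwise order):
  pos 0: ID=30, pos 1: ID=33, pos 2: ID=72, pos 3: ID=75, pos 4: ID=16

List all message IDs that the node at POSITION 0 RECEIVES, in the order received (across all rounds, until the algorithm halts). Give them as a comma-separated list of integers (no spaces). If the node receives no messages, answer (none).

Answer: 16,75

Derivation:
Round 1: pos1(id33) recv 30: drop; pos2(id72) recv 33: drop; pos3(id75) recv 72: drop; pos4(id16) recv 75: fwd; pos0(id30) recv 16: drop
Round 2: pos0(id30) recv 75: fwd
Round 3: pos1(id33) recv 75: fwd
Round 4: pos2(id72) recv 75: fwd
Round 5: pos3(id75) recv 75: ELECTED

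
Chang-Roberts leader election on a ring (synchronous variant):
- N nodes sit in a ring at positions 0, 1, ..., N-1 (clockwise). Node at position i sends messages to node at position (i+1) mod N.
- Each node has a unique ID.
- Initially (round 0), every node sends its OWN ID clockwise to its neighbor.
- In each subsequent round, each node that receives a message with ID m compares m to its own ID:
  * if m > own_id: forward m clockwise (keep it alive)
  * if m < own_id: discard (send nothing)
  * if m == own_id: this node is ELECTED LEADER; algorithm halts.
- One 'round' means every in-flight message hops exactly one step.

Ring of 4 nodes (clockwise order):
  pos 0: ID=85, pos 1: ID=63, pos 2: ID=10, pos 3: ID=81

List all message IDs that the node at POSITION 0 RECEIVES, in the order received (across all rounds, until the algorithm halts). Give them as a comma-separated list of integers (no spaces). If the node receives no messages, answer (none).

Answer: 81,85

Derivation:
Round 1: pos1(id63) recv 85: fwd; pos2(id10) recv 63: fwd; pos3(id81) recv 10: drop; pos0(id85) recv 81: drop
Round 2: pos2(id10) recv 85: fwd; pos3(id81) recv 63: drop
Round 3: pos3(id81) recv 85: fwd
Round 4: pos0(id85) recv 85: ELECTED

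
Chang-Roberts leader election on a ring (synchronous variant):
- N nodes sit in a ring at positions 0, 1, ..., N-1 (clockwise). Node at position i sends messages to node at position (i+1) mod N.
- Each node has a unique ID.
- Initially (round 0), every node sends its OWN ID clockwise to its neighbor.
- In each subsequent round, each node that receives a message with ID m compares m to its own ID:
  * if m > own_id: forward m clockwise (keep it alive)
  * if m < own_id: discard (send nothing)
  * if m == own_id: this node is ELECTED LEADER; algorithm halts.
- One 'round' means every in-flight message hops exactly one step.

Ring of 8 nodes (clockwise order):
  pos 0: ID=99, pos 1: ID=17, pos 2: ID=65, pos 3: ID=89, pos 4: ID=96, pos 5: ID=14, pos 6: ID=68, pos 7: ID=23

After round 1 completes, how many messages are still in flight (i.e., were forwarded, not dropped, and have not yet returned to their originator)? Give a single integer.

Answer: 3

Derivation:
Round 1: pos1(id17) recv 99: fwd; pos2(id65) recv 17: drop; pos3(id89) recv 65: drop; pos4(id96) recv 89: drop; pos5(id14) recv 96: fwd; pos6(id68) recv 14: drop; pos7(id23) recv 68: fwd; pos0(id99) recv 23: drop
After round 1: 3 messages still in flight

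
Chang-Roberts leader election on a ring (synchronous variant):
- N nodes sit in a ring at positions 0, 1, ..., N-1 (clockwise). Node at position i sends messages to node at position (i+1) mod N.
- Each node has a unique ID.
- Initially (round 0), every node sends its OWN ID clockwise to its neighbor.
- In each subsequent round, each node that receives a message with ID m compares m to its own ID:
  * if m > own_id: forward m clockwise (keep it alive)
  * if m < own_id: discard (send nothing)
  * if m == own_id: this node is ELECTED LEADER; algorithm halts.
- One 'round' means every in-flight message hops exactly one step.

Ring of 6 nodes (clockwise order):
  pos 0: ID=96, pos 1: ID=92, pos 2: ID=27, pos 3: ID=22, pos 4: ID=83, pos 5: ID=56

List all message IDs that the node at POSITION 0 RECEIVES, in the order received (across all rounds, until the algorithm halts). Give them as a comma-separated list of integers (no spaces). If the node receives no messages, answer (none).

Round 1: pos1(id92) recv 96: fwd; pos2(id27) recv 92: fwd; pos3(id22) recv 27: fwd; pos4(id83) recv 22: drop; pos5(id56) recv 83: fwd; pos0(id96) recv 56: drop
Round 2: pos2(id27) recv 96: fwd; pos3(id22) recv 92: fwd; pos4(id83) recv 27: drop; pos0(id96) recv 83: drop
Round 3: pos3(id22) recv 96: fwd; pos4(id83) recv 92: fwd
Round 4: pos4(id83) recv 96: fwd; pos5(id56) recv 92: fwd
Round 5: pos5(id56) recv 96: fwd; pos0(id96) recv 92: drop
Round 6: pos0(id96) recv 96: ELECTED

Answer: 56,83,92,96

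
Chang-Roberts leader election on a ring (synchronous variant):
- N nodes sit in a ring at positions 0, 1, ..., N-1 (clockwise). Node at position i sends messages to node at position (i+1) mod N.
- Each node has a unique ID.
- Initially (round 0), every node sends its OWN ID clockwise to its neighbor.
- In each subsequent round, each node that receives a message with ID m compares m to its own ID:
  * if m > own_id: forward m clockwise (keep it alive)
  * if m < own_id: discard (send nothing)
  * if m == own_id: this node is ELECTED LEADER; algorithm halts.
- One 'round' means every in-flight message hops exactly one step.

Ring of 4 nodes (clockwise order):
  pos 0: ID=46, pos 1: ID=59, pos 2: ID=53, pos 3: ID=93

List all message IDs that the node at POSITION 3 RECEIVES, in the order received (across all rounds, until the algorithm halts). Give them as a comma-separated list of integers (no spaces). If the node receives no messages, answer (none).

Answer: 53,59,93

Derivation:
Round 1: pos1(id59) recv 46: drop; pos2(id53) recv 59: fwd; pos3(id93) recv 53: drop; pos0(id46) recv 93: fwd
Round 2: pos3(id93) recv 59: drop; pos1(id59) recv 93: fwd
Round 3: pos2(id53) recv 93: fwd
Round 4: pos3(id93) recv 93: ELECTED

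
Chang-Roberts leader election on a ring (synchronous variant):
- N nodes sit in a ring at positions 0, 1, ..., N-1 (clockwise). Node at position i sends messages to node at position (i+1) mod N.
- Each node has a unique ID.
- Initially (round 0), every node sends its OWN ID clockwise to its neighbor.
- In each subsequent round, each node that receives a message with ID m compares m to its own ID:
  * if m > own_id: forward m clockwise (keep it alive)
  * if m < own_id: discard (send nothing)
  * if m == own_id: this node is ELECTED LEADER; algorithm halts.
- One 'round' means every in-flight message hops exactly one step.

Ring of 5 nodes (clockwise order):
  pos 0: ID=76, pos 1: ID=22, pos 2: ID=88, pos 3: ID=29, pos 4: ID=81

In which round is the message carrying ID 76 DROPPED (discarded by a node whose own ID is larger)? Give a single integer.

Round 1: pos1(id22) recv 76: fwd; pos2(id88) recv 22: drop; pos3(id29) recv 88: fwd; pos4(id81) recv 29: drop; pos0(id76) recv 81: fwd
Round 2: pos2(id88) recv 76: drop; pos4(id81) recv 88: fwd; pos1(id22) recv 81: fwd
Round 3: pos0(id76) recv 88: fwd; pos2(id88) recv 81: drop
Round 4: pos1(id22) recv 88: fwd
Round 5: pos2(id88) recv 88: ELECTED
Message ID 76 originates at pos 0; dropped at pos 2 in round 2

Answer: 2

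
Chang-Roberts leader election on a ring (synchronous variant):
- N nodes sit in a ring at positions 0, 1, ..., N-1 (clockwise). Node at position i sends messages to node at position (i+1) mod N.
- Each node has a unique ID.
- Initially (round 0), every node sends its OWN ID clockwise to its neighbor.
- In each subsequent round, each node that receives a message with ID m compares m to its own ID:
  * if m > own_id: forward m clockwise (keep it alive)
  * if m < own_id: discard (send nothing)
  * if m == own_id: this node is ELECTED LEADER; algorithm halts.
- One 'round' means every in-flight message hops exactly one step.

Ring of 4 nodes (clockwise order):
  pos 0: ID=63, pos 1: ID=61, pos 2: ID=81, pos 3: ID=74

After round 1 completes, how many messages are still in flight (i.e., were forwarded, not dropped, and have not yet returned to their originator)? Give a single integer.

Round 1: pos1(id61) recv 63: fwd; pos2(id81) recv 61: drop; pos3(id74) recv 81: fwd; pos0(id63) recv 74: fwd
After round 1: 3 messages still in flight

Answer: 3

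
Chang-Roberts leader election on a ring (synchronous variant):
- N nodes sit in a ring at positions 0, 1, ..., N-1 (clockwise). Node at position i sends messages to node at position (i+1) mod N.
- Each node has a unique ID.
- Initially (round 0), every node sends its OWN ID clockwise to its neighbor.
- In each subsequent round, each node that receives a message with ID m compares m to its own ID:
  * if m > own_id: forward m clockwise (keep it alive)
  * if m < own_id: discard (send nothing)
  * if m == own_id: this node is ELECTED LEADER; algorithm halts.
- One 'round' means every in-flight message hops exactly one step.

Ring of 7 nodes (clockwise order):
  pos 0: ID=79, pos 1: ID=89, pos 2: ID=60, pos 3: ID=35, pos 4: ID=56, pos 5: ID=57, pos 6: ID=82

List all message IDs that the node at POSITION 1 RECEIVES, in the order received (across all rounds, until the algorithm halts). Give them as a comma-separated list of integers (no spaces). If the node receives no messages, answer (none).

Answer: 79,82,89

Derivation:
Round 1: pos1(id89) recv 79: drop; pos2(id60) recv 89: fwd; pos3(id35) recv 60: fwd; pos4(id56) recv 35: drop; pos5(id57) recv 56: drop; pos6(id82) recv 57: drop; pos0(id79) recv 82: fwd
Round 2: pos3(id35) recv 89: fwd; pos4(id56) recv 60: fwd; pos1(id89) recv 82: drop
Round 3: pos4(id56) recv 89: fwd; pos5(id57) recv 60: fwd
Round 4: pos5(id57) recv 89: fwd; pos6(id82) recv 60: drop
Round 5: pos6(id82) recv 89: fwd
Round 6: pos0(id79) recv 89: fwd
Round 7: pos1(id89) recv 89: ELECTED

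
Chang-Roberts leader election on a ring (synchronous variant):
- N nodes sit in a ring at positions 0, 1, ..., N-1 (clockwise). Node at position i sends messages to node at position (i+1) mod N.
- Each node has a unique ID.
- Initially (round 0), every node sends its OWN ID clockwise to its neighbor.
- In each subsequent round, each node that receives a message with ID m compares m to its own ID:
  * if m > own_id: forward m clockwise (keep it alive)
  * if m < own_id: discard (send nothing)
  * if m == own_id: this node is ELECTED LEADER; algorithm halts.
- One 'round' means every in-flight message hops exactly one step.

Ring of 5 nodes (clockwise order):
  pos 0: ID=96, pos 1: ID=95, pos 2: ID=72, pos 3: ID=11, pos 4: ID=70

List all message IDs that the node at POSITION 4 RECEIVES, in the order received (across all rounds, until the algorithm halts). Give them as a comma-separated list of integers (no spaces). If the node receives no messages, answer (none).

Answer: 11,72,95,96

Derivation:
Round 1: pos1(id95) recv 96: fwd; pos2(id72) recv 95: fwd; pos3(id11) recv 72: fwd; pos4(id70) recv 11: drop; pos0(id96) recv 70: drop
Round 2: pos2(id72) recv 96: fwd; pos3(id11) recv 95: fwd; pos4(id70) recv 72: fwd
Round 3: pos3(id11) recv 96: fwd; pos4(id70) recv 95: fwd; pos0(id96) recv 72: drop
Round 4: pos4(id70) recv 96: fwd; pos0(id96) recv 95: drop
Round 5: pos0(id96) recv 96: ELECTED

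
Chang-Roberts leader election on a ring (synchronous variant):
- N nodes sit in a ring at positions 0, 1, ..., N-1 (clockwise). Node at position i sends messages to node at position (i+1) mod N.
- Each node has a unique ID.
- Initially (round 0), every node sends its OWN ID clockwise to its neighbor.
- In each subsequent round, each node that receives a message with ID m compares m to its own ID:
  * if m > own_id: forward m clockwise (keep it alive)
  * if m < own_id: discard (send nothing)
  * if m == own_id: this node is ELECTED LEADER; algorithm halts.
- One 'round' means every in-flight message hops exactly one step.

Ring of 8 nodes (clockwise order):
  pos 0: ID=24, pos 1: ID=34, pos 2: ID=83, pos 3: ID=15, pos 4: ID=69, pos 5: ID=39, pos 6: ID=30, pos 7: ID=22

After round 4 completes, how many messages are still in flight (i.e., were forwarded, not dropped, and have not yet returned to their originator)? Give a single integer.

Answer: 3

Derivation:
Round 1: pos1(id34) recv 24: drop; pos2(id83) recv 34: drop; pos3(id15) recv 83: fwd; pos4(id69) recv 15: drop; pos5(id39) recv 69: fwd; pos6(id30) recv 39: fwd; pos7(id22) recv 30: fwd; pos0(id24) recv 22: drop
Round 2: pos4(id69) recv 83: fwd; pos6(id30) recv 69: fwd; pos7(id22) recv 39: fwd; pos0(id24) recv 30: fwd
Round 3: pos5(id39) recv 83: fwd; pos7(id22) recv 69: fwd; pos0(id24) recv 39: fwd; pos1(id34) recv 30: drop
Round 4: pos6(id30) recv 83: fwd; pos0(id24) recv 69: fwd; pos1(id34) recv 39: fwd
After round 4: 3 messages still in flight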